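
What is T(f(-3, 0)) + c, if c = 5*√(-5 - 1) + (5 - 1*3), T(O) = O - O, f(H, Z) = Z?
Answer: 2 + 5*I*√6 ≈ 2.0 + 12.247*I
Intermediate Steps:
T(O) = 0
c = 2 + 5*I*√6 (c = 5*√(-6) + (5 - 3) = 5*(I*√6) + 2 = 5*I*√6 + 2 = 2 + 5*I*√6 ≈ 2.0 + 12.247*I)
T(f(-3, 0)) + c = 0 + (2 + 5*I*√6) = 2 + 5*I*√6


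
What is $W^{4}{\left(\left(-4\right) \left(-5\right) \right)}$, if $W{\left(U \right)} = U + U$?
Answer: $2560000$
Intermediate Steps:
$W{\left(U \right)} = 2 U$
$W^{4}{\left(\left(-4\right) \left(-5\right) \right)} = \left(2 \left(\left(-4\right) \left(-5\right)\right)\right)^{4} = \left(2 \cdot 20\right)^{4} = 40^{4} = 2560000$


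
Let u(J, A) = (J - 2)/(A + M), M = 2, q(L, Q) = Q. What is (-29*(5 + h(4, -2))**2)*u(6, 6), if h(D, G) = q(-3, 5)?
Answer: -1450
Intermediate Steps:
h(D, G) = 5
u(J, A) = (-2 + J)/(2 + A) (u(J, A) = (J - 2)/(A + 2) = (-2 + J)/(2 + A))
(-29*(5 + h(4, -2))**2)*u(6, 6) = (-29*(5 + 5)**2)*((-2 + 6)/(2 + 6)) = (-29*10**2)*(4/8) = (-29*100)*((1/8)*4) = -2900*1/2 = -1450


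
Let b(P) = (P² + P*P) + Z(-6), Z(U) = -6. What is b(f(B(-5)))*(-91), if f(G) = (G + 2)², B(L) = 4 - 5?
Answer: 364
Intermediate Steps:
B(L) = -1
f(G) = (2 + G)²
b(P) = -6 + 2*P² (b(P) = (P² + P*P) - 6 = (P² + P²) - 6 = 2*P² - 6 = -6 + 2*P²)
b(f(B(-5)))*(-91) = (-6 + 2*((2 - 1)²)²)*(-91) = (-6 + 2*(1²)²)*(-91) = (-6 + 2*1²)*(-91) = (-6 + 2*1)*(-91) = (-6 + 2)*(-91) = -4*(-91) = 364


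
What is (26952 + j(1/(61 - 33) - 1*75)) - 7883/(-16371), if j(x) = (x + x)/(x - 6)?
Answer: 1000357708483/37113057 ≈ 26954.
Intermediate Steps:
j(x) = 2*x/(-6 + x) (j(x) = (2*x)/(-6 + x) = 2*x/(-6 + x))
(26952 + j(1/(61 - 33) - 1*75)) - 7883/(-16371) = (26952 + 2*(1/(61 - 33) - 1*75)/(-6 + (1/(61 - 33) - 1*75))) - 7883/(-16371) = (26952 + 2*(1/28 - 75)/(-6 + (1/28 - 75))) - 7883*(-1/16371) = (26952 + 2*(1/28 - 75)/(-6 + (1/28 - 75))) + 7883/16371 = (26952 + 2*(-2099/28)/(-6 - 2099/28)) + 7883/16371 = (26952 + 2*(-2099/28)/(-2267/28)) + 7883/16371 = (26952 + 2*(-2099/28)*(-28/2267)) + 7883/16371 = (26952 + 4198/2267) + 7883/16371 = 61104382/2267 + 7883/16371 = 1000357708483/37113057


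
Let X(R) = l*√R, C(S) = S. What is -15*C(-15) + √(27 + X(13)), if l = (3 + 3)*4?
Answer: 225 + √(27 + 24*√13) ≈ 235.66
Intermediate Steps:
l = 24 (l = 6*4 = 24)
X(R) = 24*√R
-15*C(-15) + √(27 + X(13)) = -15*(-15) + √(27 + 24*√13) = 225 + √(27 + 24*√13)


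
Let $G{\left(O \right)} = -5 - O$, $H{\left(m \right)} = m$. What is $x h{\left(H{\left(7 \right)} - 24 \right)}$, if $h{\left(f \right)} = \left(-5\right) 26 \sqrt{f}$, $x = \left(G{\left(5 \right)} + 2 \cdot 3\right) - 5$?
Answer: $1170 i \sqrt{17} \approx 4824.0 i$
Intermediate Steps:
$x = -9$ ($x = \left(\left(-5 - 5\right) + 2 \cdot 3\right) - 5 = \left(\left(-5 - 5\right) + 6\right) - 5 = \left(-10 + 6\right) - 5 = -4 - 5 = -9$)
$h{\left(f \right)} = - 130 \sqrt{f}$
$x h{\left(H{\left(7 \right)} - 24 \right)} = - 9 \left(- 130 \sqrt{7 - 24}\right) = - 9 \left(- 130 \sqrt{-17}\right) = - 9 \left(- 130 i \sqrt{17}\right) = 1170 i \sqrt{17}$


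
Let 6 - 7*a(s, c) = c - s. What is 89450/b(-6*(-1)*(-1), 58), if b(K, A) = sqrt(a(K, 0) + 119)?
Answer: 89450*sqrt(119)/119 ≈ 8199.9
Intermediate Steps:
a(s, c) = 6/7 - c/7 + s/7 (a(s, c) = 6/7 - (c - s)/7 = 6/7 + (-c/7 + s/7) = 6/7 - c/7 + s/7)
b(K, A) = sqrt(839/7 + K/7) (b(K, A) = sqrt((6/7 - 1/7*0 + K/7) + 119) = sqrt((6/7 + 0 + K/7) + 119) = sqrt((6/7 + K/7) + 119) = sqrt(839/7 + K/7))
89450/b(-6*(-1)*(-1), 58) = 89450/((sqrt(5873 + 7*(-6*(-1)*(-1)))/7)) = 89450/((sqrt(5873 + 7*(6*(-1)))/7)) = 89450/((sqrt(5873 + 7*(-6))/7)) = 89450/((sqrt(5873 - 42)/7)) = 89450/((sqrt(5831)/7)) = 89450/(((7*sqrt(119))/7)) = 89450/(sqrt(119)) = 89450*(sqrt(119)/119) = 89450*sqrt(119)/119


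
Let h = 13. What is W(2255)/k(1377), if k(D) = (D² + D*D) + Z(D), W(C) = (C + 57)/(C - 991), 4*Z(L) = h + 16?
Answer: 578/1198355819 ≈ 4.8233e-7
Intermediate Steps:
Z(L) = 29/4 (Z(L) = (13 + 16)/4 = (¼)*29 = 29/4)
W(C) = (57 + C)/(-991 + C)
k(D) = 29/4 + 2*D² (k(D) = (D² + D*D) + 29/4 = (D² + D²) + 29/4 = 2*D² + 29/4 = 29/4 + 2*D²)
W(2255)/k(1377) = ((57 + 2255)/(-991 + 2255))/(29/4 + 2*1377²) = (2312/1264)/(29/4 + 2*1896129) = ((1/1264)*2312)/(29/4 + 3792258) = 289/(158*(15169061/4)) = (289/158)*(4/15169061) = 578/1198355819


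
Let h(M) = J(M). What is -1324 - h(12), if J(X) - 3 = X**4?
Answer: -22063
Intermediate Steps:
J(X) = 3 + X**4
h(M) = 3 + M**4
-1324 - h(12) = -1324 - (3 + 12**4) = -1324 - (3 + 20736) = -1324 - 1*20739 = -1324 - 20739 = -22063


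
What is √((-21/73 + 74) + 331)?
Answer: 2*√539178/73 ≈ 20.117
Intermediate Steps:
√((-21/73 + 74) + 331) = √(5381/73 + 331) = √(29544/73) = 2*√539178/73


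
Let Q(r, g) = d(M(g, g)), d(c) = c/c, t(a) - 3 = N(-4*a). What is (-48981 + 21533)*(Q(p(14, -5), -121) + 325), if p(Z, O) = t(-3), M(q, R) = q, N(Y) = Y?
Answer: -8948048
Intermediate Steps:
t(a) = 3 - 4*a
d(c) = 1
p(Z, O) = 15 (p(Z, O) = 3 - 4*(-3) = 3 + 12 = 15)
Q(r, g) = 1
(-48981 + 21533)*(Q(p(14, -5), -121) + 325) = (-48981 + 21533)*(1 + 325) = -27448*326 = -8948048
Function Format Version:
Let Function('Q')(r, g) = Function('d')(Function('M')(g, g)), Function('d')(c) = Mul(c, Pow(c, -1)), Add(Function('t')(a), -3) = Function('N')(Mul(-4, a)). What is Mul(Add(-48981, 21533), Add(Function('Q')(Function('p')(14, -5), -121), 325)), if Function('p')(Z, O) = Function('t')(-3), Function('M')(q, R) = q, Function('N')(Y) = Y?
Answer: -8948048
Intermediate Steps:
Function('t')(a) = Add(3, Mul(-4, a))
Function('d')(c) = 1
Function('p')(Z, O) = 15 (Function('p')(Z, O) = Add(3, Mul(-4, -3)) = Add(3, 12) = 15)
Function('Q')(r, g) = 1
Mul(Add(-48981, 21533), Add(Function('Q')(Function('p')(14, -5), -121), 325)) = Mul(Add(-48981, 21533), Add(1, 325)) = Mul(-27448, 326) = -8948048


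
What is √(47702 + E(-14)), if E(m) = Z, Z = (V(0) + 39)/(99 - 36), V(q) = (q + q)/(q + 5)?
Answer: √21036855/21 ≈ 218.41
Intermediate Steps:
V(q) = 2*q/(5 + q) (V(q) = (2*q)/(5 + q) = 2*q/(5 + q))
Z = 13/21 (Z = (2*0/(5 + 0) + 39)/(99 - 36) = (2*0/5 + 39)/63 = (2*0*(⅕) + 39)*(1/63) = (0 + 39)*(1/63) = 39*(1/63) = 13/21 ≈ 0.61905)
E(m) = 13/21
√(47702 + E(-14)) = √(47702 + 13/21) = √(1001755/21) = √21036855/21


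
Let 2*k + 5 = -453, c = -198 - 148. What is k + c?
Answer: -575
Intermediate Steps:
c = -346
k = -229 (k = -5/2 + (1/2)*(-453) = -5/2 - 453/2 = -229)
k + c = -229 - 346 = -575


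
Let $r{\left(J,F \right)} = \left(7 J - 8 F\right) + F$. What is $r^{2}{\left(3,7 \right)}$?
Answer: $784$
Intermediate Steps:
$r{\left(J,F \right)} = - 7 F + 7 J$ ($r{\left(J,F \right)} = \left(- 8 F + 7 J\right) + F = - 7 F + 7 J$)
$r^{2}{\left(3,7 \right)} = \left(\left(-7\right) 7 + 7 \cdot 3\right)^{2} = \left(-49 + 21\right)^{2} = \left(-28\right)^{2} = 784$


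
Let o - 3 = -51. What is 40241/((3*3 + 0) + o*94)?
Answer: -40241/4503 ≈ -8.9365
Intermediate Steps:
o = -48 (o = 3 - 51 = -48)
40241/((3*3 + 0) + o*94) = 40241/((3*3 + 0) - 48*94) = 40241/((9 + 0) - 4512) = 40241/(9 - 4512) = 40241/(-4503) = 40241*(-1/4503) = -40241/4503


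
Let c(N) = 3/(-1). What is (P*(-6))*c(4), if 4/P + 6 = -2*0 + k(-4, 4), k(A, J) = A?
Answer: -36/5 ≈ -7.2000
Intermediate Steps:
c(N) = -3 (c(N) = 3*(-1) = -3)
P = -⅖ (P = 4/(-6 + (-2*0 - 4)) = 4/(-6 + (0 - 4)) = 4/(-6 - 4) = 4/(-10) = 4*(-⅒) = -⅖ ≈ -0.40000)
(P*(-6))*c(4) = -⅖*(-6)*(-3) = (12/5)*(-3) = -36/5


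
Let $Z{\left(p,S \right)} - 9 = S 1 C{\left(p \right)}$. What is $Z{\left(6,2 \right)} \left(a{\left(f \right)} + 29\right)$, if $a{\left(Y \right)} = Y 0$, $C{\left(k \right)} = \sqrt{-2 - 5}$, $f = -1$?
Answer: $261 + 58 i \sqrt{7} \approx 261.0 + 153.45 i$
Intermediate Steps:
$C{\left(k \right)} = i \sqrt{7}$ ($C{\left(k \right)} = \sqrt{-7} = i \sqrt{7}$)
$a{\left(Y \right)} = 0$
$Z{\left(p,S \right)} = 9 + i S \sqrt{7}$ ($Z{\left(p,S \right)} = 9 + S 1 i \sqrt{7} = 9 + S i \sqrt{7} = 9 + i S \sqrt{7}$)
$Z{\left(6,2 \right)} \left(a{\left(f \right)} + 29\right) = \left(9 + i 2 \sqrt{7}\right) \left(0 + 29\right) = \left(9 + 2 i \sqrt{7}\right) 29 = 261 + 58 i \sqrt{7}$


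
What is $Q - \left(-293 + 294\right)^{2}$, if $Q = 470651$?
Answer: $470650$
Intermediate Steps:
$Q - \left(-293 + 294\right)^{2} = 470651 - \left(-293 + 294\right)^{2} = 470651 - 1^{2} = 470651 - 1 = 470650$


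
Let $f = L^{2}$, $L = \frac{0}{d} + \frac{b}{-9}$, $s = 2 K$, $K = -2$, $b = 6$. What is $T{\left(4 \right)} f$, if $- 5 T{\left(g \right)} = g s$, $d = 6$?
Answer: $\frac{64}{45} \approx 1.4222$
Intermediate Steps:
$s = -4$ ($s = 2 \left(-2\right) = -4$)
$T{\left(g \right)} = \frac{4 g}{5}$ ($T{\left(g \right)} = - \frac{g \left(-4\right)}{5} = - \frac{\left(-4\right) g}{5} = \frac{4 g}{5}$)
$L = - \frac{2}{3}$ ($L = \frac{0}{6} + \frac{6}{-9} = 0 \cdot \frac{1}{6} + 6 \left(- \frac{1}{9}\right) = 0 - \frac{2}{3} = - \frac{2}{3} \approx -0.66667$)
$f = \frac{4}{9}$ ($f = \left(- \frac{2}{3}\right)^{2} = \frac{4}{9} \approx 0.44444$)
$T{\left(4 \right)} f = \frac{4}{5} \cdot 4 \cdot \frac{4}{9} = \frac{16}{5} \cdot \frac{4}{9} = \frac{64}{45}$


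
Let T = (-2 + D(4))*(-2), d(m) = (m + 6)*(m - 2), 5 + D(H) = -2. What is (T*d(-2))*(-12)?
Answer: 3456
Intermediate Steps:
D(H) = -7 (D(H) = -5 - 2 = -7)
d(m) = (-2 + m)*(6 + m) (d(m) = (6 + m)*(-2 + m) = (-2 + m)*(6 + m))
T = 18 (T = (-2 - 7)*(-2) = -9*(-2) = 18)
(T*d(-2))*(-12) = (18*(-12 + (-2)² + 4*(-2)))*(-12) = (18*(-12 + 4 - 8))*(-12) = (18*(-16))*(-12) = -288*(-12) = 3456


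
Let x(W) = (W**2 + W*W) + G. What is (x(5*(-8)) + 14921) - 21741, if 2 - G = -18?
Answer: -3600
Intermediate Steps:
G = 20 (G = 2 - 1*(-18) = 2 + 18 = 20)
x(W) = 20 + 2*W**2 (x(W) = (W**2 + W*W) + 20 = (W**2 + W**2) + 20 = 2*W**2 + 20 = 20 + 2*W**2)
(x(5*(-8)) + 14921) - 21741 = ((20 + 2*(5*(-8))**2) + 14921) - 21741 = ((20 + 2*(-40)**2) + 14921) - 21741 = ((20 + 2*1600) + 14921) - 21741 = ((20 + 3200) + 14921) - 21741 = (3220 + 14921) - 21741 = 18141 - 21741 = -3600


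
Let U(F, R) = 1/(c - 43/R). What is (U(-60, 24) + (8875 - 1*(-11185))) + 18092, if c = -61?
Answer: 57495040/1507 ≈ 38152.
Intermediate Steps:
U(F, R) = 1/(-61 - 43/R)
(U(-60, 24) + (8875 - 1*(-11185))) + 18092 = (24/(-43 - 61*24) + (8875 - 1*(-11185))) + 18092 = (24/(-43 - 1464) + (8875 + 11185)) + 18092 = (24/(-1507) + 20060) + 18092 = (24*(-1/1507) + 20060) + 18092 = (-24/1507 + 20060) + 18092 = 30230396/1507 + 18092 = 57495040/1507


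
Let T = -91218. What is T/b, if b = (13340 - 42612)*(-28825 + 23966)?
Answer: -45609/71116324 ≈ -0.00064133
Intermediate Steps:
b = 142232648 (b = -29272*(-4859) = 142232648)
T/b = -91218/142232648 = -91218*1/142232648 = -45609/71116324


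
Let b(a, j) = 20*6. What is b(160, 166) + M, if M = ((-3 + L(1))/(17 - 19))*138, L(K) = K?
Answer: 258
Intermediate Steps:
b(a, j) = 120
M = 138 (M = ((-3 + 1)/(17 - 19))*138 = -2/(-2)*138 = -2*(-½)*138 = 1*138 = 138)
b(160, 166) + M = 120 + 138 = 258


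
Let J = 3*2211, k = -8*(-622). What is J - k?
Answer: 1657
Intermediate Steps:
k = 4976
J = 6633
J - k = 6633 - 1*4976 = 6633 - 4976 = 1657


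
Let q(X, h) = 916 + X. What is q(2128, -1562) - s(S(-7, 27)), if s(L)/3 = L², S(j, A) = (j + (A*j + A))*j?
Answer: -4195423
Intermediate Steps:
S(j, A) = j*(A + j + A*j) (S(j, A) = (j + (A + A*j))*j = (A + j + A*j)*j = j*(A + j + A*j))
s(L) = 3*L²
q(2128, -1562) - s(S(-7, 27)) = (916 + 2128) - 3*(-7*(27 - 7 + 27*(-7)))² = 3044 - 3*(-7*(27 - 7 - 189))² = 3044 - 3*(-7*(-169))² = 3044 - 3*1183² = 3044 - 3*1399489 = 3044 - 1*4198467 = 3044 - 4198467 = -4195423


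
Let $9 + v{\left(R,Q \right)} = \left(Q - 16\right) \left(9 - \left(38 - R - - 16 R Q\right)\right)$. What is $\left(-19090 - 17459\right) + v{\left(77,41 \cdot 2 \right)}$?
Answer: $-6700974$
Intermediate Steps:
$v{\left(R,Q \right)} = -9 + \left(-16 + Q\right) \left(-29 + R - 16 Q R\right)$ ($v{\left(R,Q \right)} = -9 + \left(Q - 16\right) \left(9 - \left(38 - R - - 16 R Q\right)\right) = -9 + \left(-16 + Q\right) \left(9 - \left(38 - R + 16 Q R\right)\right) = -9 + \left(-16 + Q\right) \left(-29 + R - 16 Q R\right)$)
$\left(-19090 - 17459\right) + v{\left(77,41 \cdot 2 \right)} = \left(-19090 - 17459\right) - \left(777 + 8283968 - 257 \cdot 41 \cdot 2 \cdot 77 + 29 \cdot 41 \cdot 2\right) = -36549 - \left(3155 - 1622698 + 8283968\right) = -36549 - \left(-1619543 + 8283968\right) = -36549 - 6664425 = -6700974$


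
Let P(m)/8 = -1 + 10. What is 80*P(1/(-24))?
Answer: 5760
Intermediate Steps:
P(m) = 72 (P(m) = 8*(-1 + 10) = 8*9 = 72)
80*P(1/(-24)) = 80*72 = 5760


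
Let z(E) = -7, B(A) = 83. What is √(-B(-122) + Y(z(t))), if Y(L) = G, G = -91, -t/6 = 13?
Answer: I*√174 ≈ 13.191*I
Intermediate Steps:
t = -78 (t = -6*13 = -78)
Y(L) = -91
√(-B(-122) + Y(z(t))) = √(-1*83 - 91) = √(-83 - 91) = √(-174) = I*√174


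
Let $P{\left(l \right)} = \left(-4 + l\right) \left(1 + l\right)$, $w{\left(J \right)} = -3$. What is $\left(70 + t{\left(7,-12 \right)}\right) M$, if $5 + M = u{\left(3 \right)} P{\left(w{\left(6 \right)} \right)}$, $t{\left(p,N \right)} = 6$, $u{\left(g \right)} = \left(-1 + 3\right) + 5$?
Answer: $7068$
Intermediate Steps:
$u{\left(g \right)} = 7$ ($u{\left(g \right)} = 2 + 5 = 7$)
$P{\left(l \right)} = \left(1 + l\right) \left(-4 + l\right)$
$M = 93$ ($M = -5 + 7 \left(-4 + \left(-3\right)^{2} - -9\right) = -5 + 7 \left(-4 + 9 + 9\right) = -5 + 7 \cdot 14 = -5 + 98 = 93$)
$\left(70 + t{\left(7,-12 \right)}\right) M = \left(70 + 6\right) 93 = 76 \cdot 93 = 7068$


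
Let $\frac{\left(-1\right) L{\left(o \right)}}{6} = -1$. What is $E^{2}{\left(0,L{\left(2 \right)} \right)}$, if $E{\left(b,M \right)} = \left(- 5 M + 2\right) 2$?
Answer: $3136$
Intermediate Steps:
$L{\left(o \right)} = 6$ ($L{\left(o \right)} = \left(-6\right) \left(-1\right) = 6$)
$E{\left(b,M \right)} = 4 - 10 M$ ($E{\left(b,M \right)} = \left(2 - 5 M\right) 2 = 4 - 10 M$)
$E^{2}{\left(0,L{\left(2 \right)} \right)} = \left(4 - 60\right)^{2} = \left(-56\right)^{2} = 3136$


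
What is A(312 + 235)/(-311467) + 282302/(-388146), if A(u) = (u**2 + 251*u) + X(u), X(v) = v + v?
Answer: -128890223317/60447335091 ≈ -2.1323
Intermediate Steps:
X(v) = 2*v
A(u) = u**2 + 253*u (A(u) = (u**2 + 251*u) + 2*u = u**2 + 253*u)
A(312 + 235)/(-311467) + 282302/(-388146) = ((312 + 235)*(253 + (312 + 235)))/(-311467) + 282302/(-388146) = (547*(253 + 547))*(-1/311467) + 282302*(-1/388146) = (547*800)*(-1/311467) - 141151/194073 = 437600*(-1/311467) - 141151/194073 = -437600/311467 - 141151/194073 = -128890223317/60447335091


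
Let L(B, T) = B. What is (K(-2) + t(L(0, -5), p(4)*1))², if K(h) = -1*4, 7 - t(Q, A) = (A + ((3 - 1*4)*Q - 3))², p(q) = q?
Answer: 4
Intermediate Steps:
t(Q, A) = 7 - (-3 + A - Q)² (t(Q, A) = 7 - (A + ((3 - 1*4)*Q - 3))² = 7 - (A + ((3 - 4)*Q - 3))² = 7 - (A + (-Q - 3))² = 7 - (A + (-3 - Q))² = 7 - (-3 + A - Q)²)
K(h) = -4
(K(-2) + t(L(0, -5), p(4)*1))² = (-4 + (7 - (3 + 0 - 4)²))² = (-4 + (7 - 1*(-1)²))² = (-4 + (7 - 1*1))² = (-4 + (7 - 1))² = (-4 + 6)² = 2² = 4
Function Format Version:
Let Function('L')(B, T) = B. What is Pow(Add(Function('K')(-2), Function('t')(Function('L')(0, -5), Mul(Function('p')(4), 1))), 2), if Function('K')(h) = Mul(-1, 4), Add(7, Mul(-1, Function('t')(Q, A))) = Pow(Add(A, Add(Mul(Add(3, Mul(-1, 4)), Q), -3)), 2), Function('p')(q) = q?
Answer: 4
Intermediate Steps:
Function('t')(Q, A) = Add(7, Mul(-1, Pow(Add(-3, A, Mul(-1, Q)), 2))) (Function('t')(Q, A) = Add(7, Mul(-1, Pow(Add(A, Add(Mul(Add(3, Mul(-1, 4)), Q), -3)), 2))) = Add(7, Mul(-1, Pow(Add(A, Add(Mul(Add(3, -4), Q), -3)), 2))) = Add(7, Mul(-1, Pow(Add(A, Add(Mul(-1, Q), -3)), 2))) = Add(7, Mul(-1, Pow(Add(A, Add(-3, Mul(-1, Q))), 2))) = Add(7, Mul(-1, Pow(Add(-3, A, Mul(-1, Q)), 2))))
Function('K')(h) = -4
Pow(Add(Function('K')(-2), Function('t')(Function('L')(0, -5), Mul(Function('p')(4), 1))), 2) = Pow(Add(-4, Add(7, Mul(-1, Pow(Add(3, 0, Mul(-1, Mul(4, 1))), 2)))), 2) = Pow(Add(-4, Add(7, Mul(-1, Pow(Add(3, 0, Mul(-1, 4)), 2)))), 2) = Pow(Add(-4, Add(7, Mul(-1, Pow(Add(3, 0, -4), 2)))), 2) = Pow(Add(-4, Add(7, Mul(-1, Pow(-1, 2)))), 2) = Pow(Add(-4, Add(7, Mul(-1, 1))), 2) = Pow(Add(-4, Add(7, -1)), 2) = Pow(Add(-4, 6), 2) = Pow(2, 2) = 4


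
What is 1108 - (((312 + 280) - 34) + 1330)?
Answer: -780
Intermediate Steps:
1108 - (((312 + 280) - 34) + 1330) = 1108 - ((592 - 34) + 1330) = 1108 - (558 + 1330) = 1108 - 1*1888 = 1108 - 1888 = -780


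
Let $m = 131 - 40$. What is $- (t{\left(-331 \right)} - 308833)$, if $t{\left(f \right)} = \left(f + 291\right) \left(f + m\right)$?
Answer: $299233$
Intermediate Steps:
$m = 91$ ($m = 131 - 40 = 91$)
$t{\left(f \right)} = \left(91 + f\right) \left(291 + f\right)$ ($t{\left(f \right)} = \left(f + 291\right) \left(f + 91\right) = \left(291 + f\right) \left(91 + f\right) = \left(91 + f\right) \left(291 + f\right)$)
$- (t{\left(-331 \right)} - 308833) = - (\left(26481 + \left(-331\right)^{2} + 382 \left(-331\right)\right) - 308833) = - (\left(26481 + 109561 - 126442\right) - 308833) = - (9600 - 308833) = \left(-1\right) \left(-299233\right) = 299233$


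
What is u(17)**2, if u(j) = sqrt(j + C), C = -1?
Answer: 16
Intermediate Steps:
u(j) = sqrt(-1 + j) (u(j) = sqrt(j - 1) = sqrt(-1 + j))
u(17)**2 = (sqrt(-1 + 17))**2 = (sqrt(16))**2 = 4**2 = 16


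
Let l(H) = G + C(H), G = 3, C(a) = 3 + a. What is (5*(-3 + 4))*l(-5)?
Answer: 5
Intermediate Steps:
l(H) = 6 + H (l(H) = 3 + (3 + H) = 6 + H)
(5*(-3 + 4))*l(-5) = (5*(-3 + 4))*(6 - 5) = (5*1)*1 = 5*1 = 5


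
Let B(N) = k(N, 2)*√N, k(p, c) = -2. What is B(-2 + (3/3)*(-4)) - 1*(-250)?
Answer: 250 - 2*I*√6 ≈ 250.0 - 4.899*I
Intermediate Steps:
B(N) = -2*√N
B(-2 + (3/3)*(-4)) - 1*(-250) = -2*√(-2 + (3/3)*(-4)) - 1*(-250) = -2*√(-2 + (3*(⅓))*(-4)) + 250 = -2*√(-2 + 1*(-4)) + 250 = -2*√(-2 - 4) + 250 = -2*I*√6 + 250 = 250 - 2*I*√6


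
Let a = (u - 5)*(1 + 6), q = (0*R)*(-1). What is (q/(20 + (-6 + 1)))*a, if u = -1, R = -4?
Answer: 0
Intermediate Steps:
q = 0 (q = (0*(-4))*(-1) = 0*(-1) = 0)
a = -42 (a = (-1 - 5)*(1 + 6) = -6*7 = -42)
(q/(20 + (-6 + 1)))*a = (0/(20 + (-6 + 1)))*(-42) = (0/(20 - 5))*(-42) = (0/15)*(-42) = (0*(1/15))*(-42) = 0*(-42) = 0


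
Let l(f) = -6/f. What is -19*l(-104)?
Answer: -57/52 ≈ -1.0962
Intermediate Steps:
-19*l(-104) = -(-114)/(-104) = -(-114)*(-1)/104 = -19*3/52 = -57/52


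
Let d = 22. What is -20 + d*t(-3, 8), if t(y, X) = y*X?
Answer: -548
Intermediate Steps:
t(y, X) = X*y
-20 + d*t(-3, 8) = -20 + 22*(8*(-3)) = -20 + 22*(-24) = -20 - 528 = -548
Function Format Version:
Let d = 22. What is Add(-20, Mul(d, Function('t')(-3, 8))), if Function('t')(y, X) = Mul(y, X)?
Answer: -548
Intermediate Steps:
Function('t')(y, X) = Mul(X, y)
Add(-20, Mul(d, Function('t')(-3, 8))) = Add(-20, Mul(22, Mul(8, -3))) = Add(-20, Mul(22, -24)) = Add(-20, -528) = -548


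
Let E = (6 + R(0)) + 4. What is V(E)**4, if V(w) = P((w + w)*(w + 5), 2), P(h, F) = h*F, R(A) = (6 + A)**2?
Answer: 7754467791015936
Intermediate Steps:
P(h, F) = F*h
E = 46 (E = (6 + (6 + 0)**2) + 4 = (6 + 6**2) + 4 = (6 + 36) + 4 = 42 + 4 = 46)
V(w) = 4*w*(5 + w) (V(w) = 2*((w + w)*(w + 5)) = 2*((2*w)*(5 + w)) = 2*(2*w*(5 + w)) = 4*w*(5 + w))
V(E)**4 = (4*46*(5 + 46))**4 = (4*46*51)**4 = 9384**4 = 7754467791015936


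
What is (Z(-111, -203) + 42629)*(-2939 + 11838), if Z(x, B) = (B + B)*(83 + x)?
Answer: 480519303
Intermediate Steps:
Z(x, B) = 2*B*(83 + x) (Z(x, B) = (2*B)*(83 + x) = 2*B*(83 + x))
(Z(-111, -203) + 42629)*(-2939 + 11838) = (2*(-203)*(83 - 111) + 42629)*(-2939 + 11838) = (2*(-203)*(-28) + 42629)*8899 = (11368 + 42629)*8899 = 53997*8899 = 480519303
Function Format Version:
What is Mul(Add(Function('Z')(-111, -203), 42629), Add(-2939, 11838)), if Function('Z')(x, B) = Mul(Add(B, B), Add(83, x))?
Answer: 480519303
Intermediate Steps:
Function('Z')(x, B) = Mul(2, B, Add(83, x)) (Function('Z')(x, B) = Mul(Mul(2, B), Add(83, x)) = Mul(2, B, Add(83, x)))
Mul(Add(Function('Z')(-111, -203), 42629), Add(-2939, 11838)) = Mul(Add(Mul(2, -203, Add(83, -111)), 42629), Add(-2939, 11838)) = Mul(Add(Mul(2, -203, -28), 42629), 8899) = Mul(Add(11368, 42629), 8899) = Mul(53997, 8899) = 480519303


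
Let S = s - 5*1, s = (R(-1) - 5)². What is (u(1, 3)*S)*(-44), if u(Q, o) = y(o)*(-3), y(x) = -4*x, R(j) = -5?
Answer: -150480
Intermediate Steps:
s = 100 (s = (-5 - 5)² = (-10)² = 100)
S = 95 (S = 100 - 5*1 = 100 - 5 = 95)
u(Q, o) = 12*o (u(Q, o) = -4*o*(-3) = 12*o)
(u(1, 3)*S)*(-44) = ((12*3)*95)*(-44) = (36*95)*(-44) = 3420*(-44) = -150480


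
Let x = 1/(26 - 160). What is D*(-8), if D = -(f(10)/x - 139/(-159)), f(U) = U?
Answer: -1703368/159 ≈ -10713.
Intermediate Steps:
x = -1/134 (x = 1/(-134) = -1/134 ≈ -0.0074627)
D = 212921/159 (D = -(10/(-1/134) - 139/(-159)) = -(10*(-134) - 139*(-1/159)) = -(-1340 + 139/159) = -1*(-212921/159) = 212921/159 ≈ 1339.1)
D*(-8) = (212921/159)*(-8) = -1703368/159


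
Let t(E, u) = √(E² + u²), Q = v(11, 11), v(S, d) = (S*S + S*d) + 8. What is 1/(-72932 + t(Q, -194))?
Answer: -18233/1329744122 - √25034/2659488244 ≈ -1.3771e-5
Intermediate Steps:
v(S, d) = 8 + S² + S*d (v(S, d) = (S² + S*d) + 8 = 8 + S² + S*d)
Q = 250 (Q = 8 + 11² + 11*11 = 8 + 121 + 121 = 250)
1/(-72932 + t(Q, -194)) = 1/(-72932 + √(250² + (-194)²)) = 1/(-72932 + √(62500 + 37636)) = 1/(-72932 + √100136) = 1/(-72932 + 2*√25034)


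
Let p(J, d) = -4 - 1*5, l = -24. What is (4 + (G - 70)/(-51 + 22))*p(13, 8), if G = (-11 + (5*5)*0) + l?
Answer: -1989/29 ≈ -68.586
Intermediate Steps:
p(J, d) = -9 (p(J, d) = -4 - 5 = -9)
G = -35 (G = (-11 + (5*5)*0) - 24 = (-11 + 25*0) - 24 = (-11 + 0) - 24 = -11 - 24 = -35)
(4 + (G - 70)/(-51 + 22))*p(13, 8) = (4 + (-35 - 70)/(-51 + 22))*(-9) = (4 - 105/(-29))*(-9) = (4 - 105*(-1/29))*(-9) = (4 + 105/29)*(-9) = (221/29)*(-9) = -1989/29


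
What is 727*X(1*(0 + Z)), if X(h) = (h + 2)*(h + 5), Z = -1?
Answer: 2908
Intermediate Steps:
X(h) = (2 + h)*(5 + h)
727*X(1*(0 + Z)) = 727*(10 + (1*(0 - 1))² + 7*(1*(0 - 1))) = 727*(10 + (1*(-1))² + 7*(1*(-1))) = 727*(10 + (-1)² + 7*(-1)) = 727*(10 + 1 - 7) = 727*4 = 2908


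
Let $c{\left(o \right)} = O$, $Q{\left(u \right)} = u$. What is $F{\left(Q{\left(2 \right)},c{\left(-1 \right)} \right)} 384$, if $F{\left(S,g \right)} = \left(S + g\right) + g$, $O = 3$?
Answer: $3072$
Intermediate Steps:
$c{\left(o \right)} = 3$
$F{\left(S,g \right)} = S + 2 g$
$F{\left(Q{\left(2 \right)},c{\left(-1 \right)} \right)} 384 = \left(2 + 2 \cdot 3\right) 384 = \left(2 + 6\right) 384 = 8 \cdot 384 = 3072$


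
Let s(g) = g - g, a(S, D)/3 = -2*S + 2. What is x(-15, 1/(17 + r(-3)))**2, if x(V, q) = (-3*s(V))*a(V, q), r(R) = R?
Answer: 0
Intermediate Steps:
a(S, D) = 6 - 6*S (a(S, D) = 3*(-2*S + 2) = 3*(2 - 2*S) = 6 - 6*S)
s(g) = 0
x(V, q) = 0 (x(V, q) = (-3*0)*(6 - 6*V) = 0*(6 - 6*V) = 0)
x(-15, 1/(17 + r(-3)))**2 = 0**2 = 0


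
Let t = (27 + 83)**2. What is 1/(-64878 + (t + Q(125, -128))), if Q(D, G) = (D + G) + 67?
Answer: -1/52714 ≈ -1.8970e-5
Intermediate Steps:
Q(D, G) = 67 + D + G
t = 12100 (t = 110**2 = 12100)
1/(-64878 + (t + Q(125, -128))) = 1/(-64878 + (12100 + (67 + 125 - 128))) = 1/(-64878 + (12100 + 64)) = 1/(-64878 + 12164) = 1/(-52714) = -1/52714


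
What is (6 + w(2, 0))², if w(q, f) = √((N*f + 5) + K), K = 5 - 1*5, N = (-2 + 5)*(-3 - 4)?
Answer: (6 + √5)² ≈ 67.833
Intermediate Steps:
N = -21 (N = 3*(-7) = -21)
K = 0 (K = 5 - 5 = 0)
w(q, f) = √(5 - 21*f) (w(q, f) = √((-21*f + 5) + 0) = √((5 - 21*f) + 0) = √(5 - 21*f))
(6 + w(2, 0))² = (6 + √(5 - 21*0))² = (6 + √(5 + 0))² = (6 + √5)²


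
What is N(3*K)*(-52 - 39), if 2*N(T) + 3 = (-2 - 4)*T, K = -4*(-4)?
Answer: 26481/2 ≈ 13241.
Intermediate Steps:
K = 16
N(T) = -3/2 - 3*T (N(T) = -3/2 + ((-2 - 4)*T)/2 = -3/2 + (-6*T)/2 = -3/2 - 3*T)
N(3*K)*(-52 - 39) = (-3/2 - 9*16)*(-52 - 39) = (-3/2 - 3*48)*(-91) = (-3/2 - 144)*(-91) = -291/2*(-91) = 26481/2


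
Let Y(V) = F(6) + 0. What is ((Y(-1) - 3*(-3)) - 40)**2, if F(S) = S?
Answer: 625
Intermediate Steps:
Y(V) = 6 (Y(V) = 6 + 0 = 6)
((Y(-1) - 3*(-3)) - 40)**2 = ((6 - 3*(-3)) - 40)**2 = ((6 - 1*(-9)) - 40)**2 = ((6 + 9) - 40)**2 = (15 - 40)**2 = (-25)**2 = 625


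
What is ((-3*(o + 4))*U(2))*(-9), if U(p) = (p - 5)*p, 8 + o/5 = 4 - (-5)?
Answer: -1458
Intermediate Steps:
o = 5 (o = -40 + 5*(4 - (-5)) = -40 + 5*(4 - 1*(-5)) = -40 + 5*(4 + 5) = -40 + 5*9 = -40 + 45 = 5)
U(p) = p*(-5 + p) (U(p) = (-5 + p)*p = p*(-5 + p))
((-3*(o + 4))*U(2))*(-9) = ((-3*(5 + 4))*(2*(-5 + 2)))*(-9) = ((-3*9)*(2*(-3)))*(-9) = -27*(-6)*(-9) = 162*(-9) = -1458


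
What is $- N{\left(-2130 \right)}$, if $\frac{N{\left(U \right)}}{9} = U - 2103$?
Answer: $38097$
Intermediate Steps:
$N{\left(U \right)} = -18927 + 9 U$ ($N{\left(U \right)} = 9 \left(U - 2103\right) = 9 \left(-2103 + U\right) = -18927 + 9 U$)
$- N{\left(-2130 \right)} = - (-18927 + 9 \left(-2130\right)) = - (-18927 - 19170) = \left(-1\right) \left(-38097\right) = 38097$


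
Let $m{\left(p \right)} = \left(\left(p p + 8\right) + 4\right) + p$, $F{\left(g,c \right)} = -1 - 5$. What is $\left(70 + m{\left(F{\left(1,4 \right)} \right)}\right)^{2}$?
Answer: $12544$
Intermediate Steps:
$F{\left(g,c \right)} = -6$ ($F{\left(g,c \right)} = -1 - 5 = -6$)
$m{\left(p \right)} = 12 + p + p^{2}$ ($m{\left(p \right)} = \left(\left(p^{2} + 8\right) + 4\right) + p = \left(\left(8 + p^{2}\right) + 4\right) + p = \left(12 + p^{2}\right) + p = 12 + p + p^{2}$)
$\left(70 + m{\left(F{\left(1,4 \right)} \right)}\right)^{2} = \left(70 + \left(12 - 6 + \left(-6\right)^{2}\right)\right)^{2} = \left(70 + \left(12 - 6 + 36\right)\right)^{2} = \left(70 + 42\right)^{2} = 112^{2} = 12544$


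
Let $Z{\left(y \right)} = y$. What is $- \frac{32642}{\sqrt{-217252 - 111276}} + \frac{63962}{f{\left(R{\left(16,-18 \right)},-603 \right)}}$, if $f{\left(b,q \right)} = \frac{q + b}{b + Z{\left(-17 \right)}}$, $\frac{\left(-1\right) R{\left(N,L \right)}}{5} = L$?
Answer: $- \frac{4669226}{513} + \frac{16321 i \sqrt{20533}}{41066} \approx -9101.8 + 56.95 i$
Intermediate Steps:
$R{\left(N,L \right)} = - 5 L$
$f{\left(b,q \right)} = \frac{b + q}{-17 + b}$ ($f{\left(b,q \right)} = \frac{q + b}{b - 17} = \frac{b + q}{-17 + b}$)
$- \frac{32642}{\sqrt{-217252 - 111276}} + \frac{63962}{f{\left(R{\left(16,-18 \right)},-603 \right)}} = - \frac{32642}{\sqrt{-217252 - 111276}} + \frac{63962}{\frac{1}{-17 - -90} \left(\left(-5\right) \left(-18\right) - 603\right)} = - \frac{32642}{\sqrt{-328528}} + \frac{63962}{\frac{1}{-17 + 90} \left(90 - 603\right)} = - \frac{32642}{4 i \sqrt{20533}} + \frac{63962}{\frac{1}{73} \left(-513\right)} = - 32642 \left(- \frac{i \sqrt{20533}}{82132}\right) + \frac{63962}{\frac{1}{73} \left(-513\right)} = \frac{16321 i \sqrt{20533}}{41066} + \frac{63962}{- \frac{513}{73}} = \frac{16321 i \sqrt{20533}}{41066} + 63962 \left(- \frac{73}{513}\right) = \frac{16321 i \sqrt{20533}}{41066} - \frac{4669226}{513} = - \frac{4669226}{513} + \frac{16321 i \sqrt{20533}}{41066}$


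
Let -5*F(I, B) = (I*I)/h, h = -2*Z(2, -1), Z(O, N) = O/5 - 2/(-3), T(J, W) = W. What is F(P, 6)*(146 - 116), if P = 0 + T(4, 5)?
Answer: 1125/16 ≈ 70.313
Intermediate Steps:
Z(O, N) = 2/3 + O/5 (Z(O, N) = O*(1/5) - 2*(-1/3) = O/5 + 2/3 = 2/3 + O/5)
P = 5 (P = 0 + 5 = 5)
h = -32/15 (h = -2*(2/3 + (1/5)*2) = -2*(2/3 + 2/5) = -2*16/15 = -32/15 ≈ -2.1333)
F(I, B) = 3*I**2/32 (F(I, B) = -I*I/(5*(-32/15)) = -I**2*(-15)/(5*32) = -(-3)*I**2/32 = 3*I**2/32)
F(P, 6)*(146 - 116) = ((3/32)*5**2)*(146 - 116) = ((3/32)*25)*30 = (75/32)*30 = 1125/16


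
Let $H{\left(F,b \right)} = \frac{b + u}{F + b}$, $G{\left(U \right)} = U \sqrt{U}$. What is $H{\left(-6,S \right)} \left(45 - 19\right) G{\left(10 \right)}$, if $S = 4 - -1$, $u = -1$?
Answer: $- 1040 \sqrt{10} \approx -3288.8$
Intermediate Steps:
$G{\left(U \right)} = U^{\frac{3}{2}}$
$S = 5$ ($S = 4 + 1 = 5$)
$H{\left(F,b \right)} = \frac{-1 + b}{F + b}$ ($H{\left(F,b \right)} = \frac{b - 1}{F + b} = \frac{-1 + b}{F + b}$)
$H{\left(-6,S \right)} \left(45 - 19\right) G{\left(10 \right)} = \frac{-1 + 5}{-6 + 5} \left(45 - 19\right) 10^{\frac{3}{2}} = \frac{1}{-1} \cdot 4 \cdot 26 \cdot 10 \sqrt{10} = \left(-1\right) 4 \cdot 26 \cdot 10 \sqrt{10} = \left(-4\right) 26 \cdot 10 \sqrt{10} = - 104 \cdot 10 \sqrt{10} = - 1040 \sqrt{10}$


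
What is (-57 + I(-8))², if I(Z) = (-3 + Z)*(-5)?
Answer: 4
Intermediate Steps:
I(Z) = 15 - 5*Z
(-57 + I(-8))² = (-57 + (15 - 5*(-8)))² = (-57 + (15 + 40))² = (-57 + 55)² = (-2)² = 4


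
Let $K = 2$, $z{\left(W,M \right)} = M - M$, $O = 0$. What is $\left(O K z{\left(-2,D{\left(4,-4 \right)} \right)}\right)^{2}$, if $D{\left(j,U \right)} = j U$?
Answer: $0$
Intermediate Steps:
$D{\left(j,U \right)} = U j$
$z{\left(W,M \right)} = 0$
$\left(O K z{\left(-2,D{\left(4,-4 \right)} \right)}\right)^{2} = \left(0 \cdot 2 \cdot 0\right)^{2} = \left(0 \cdot 0\right)^{2} = 0^{2} = 0$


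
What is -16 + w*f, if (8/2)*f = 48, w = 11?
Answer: 116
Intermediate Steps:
f = 12 (f = (¼)*48 = 12)
-16 + w*f = -16 + 11*12 = -16 + 132 = 116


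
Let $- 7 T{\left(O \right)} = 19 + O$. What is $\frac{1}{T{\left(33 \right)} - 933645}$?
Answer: $- \frac{7}{6535567} \approx -1.0711 \cdot 10^{-6}$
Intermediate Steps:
$T{\left(O \right)} = - \frac{19}{7} - \frac{O}{7}$ ($T{\left(O \right)} = - \frac{19 + O}{7} = - \frac{19}{7} - \frac{O}{7}$)
$\frac{1}{T{\left(33 \right)} - 933645} = \frac{1}{\left(- \frac{19}{7} - \frac{33}{7}\right) - 933645} = \frac{1}{- \frac{52}{7} - 933645} = \frac{1}{- \frac{6535567}{7}} = - \frac{7}{6535567}$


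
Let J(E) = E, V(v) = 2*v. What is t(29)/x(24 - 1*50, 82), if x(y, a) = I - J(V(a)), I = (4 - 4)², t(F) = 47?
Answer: -47/164 ≈ -0.28659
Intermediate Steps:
I = 0 (I = 0² = 0)
x(y, a) = -2*a (x(y, a) = 0 - 2*a = -2*a)
t(29)/x(24 - 1*50, 82) = 47/((-2*82)) = 47/(-164) = 47*(-1/164) = -47/164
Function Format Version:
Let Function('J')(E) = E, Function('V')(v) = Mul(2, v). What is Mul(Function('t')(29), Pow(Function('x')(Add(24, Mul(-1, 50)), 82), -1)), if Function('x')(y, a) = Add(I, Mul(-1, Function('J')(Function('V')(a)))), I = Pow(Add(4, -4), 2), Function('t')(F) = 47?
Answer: Rational(-47, 164) ≈ -0.28659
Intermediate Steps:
I = 0 (I = Pow(0, 2) = 0)
Function('x')(y, a) = Mul(-2, a) (Function('x')(y, a) = Add(0, Mul(-1, Mul(2, a))) = Add(0, Mul(-2, a)) = Mul(-2, a))
Mul(Function('t')(29), Pow(Function('x')(Add(24, Mul(-1, 50)), 82), -1)) = Mul(47, Pow(Mul(-2, 82), -1)) = Mul(47, Pow(-164, -1)) = Mul(47, Rational(-1, 164)) = Rational(-47, 164)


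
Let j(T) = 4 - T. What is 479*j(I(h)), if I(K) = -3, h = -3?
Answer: 3353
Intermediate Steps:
479*j(I(h)) = 479*(4 - 1*(-3)) = 479*(4 + 3) = 479*7 = 3353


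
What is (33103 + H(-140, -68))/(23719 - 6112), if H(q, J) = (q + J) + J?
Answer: 32827/17607 ≈ 1.8644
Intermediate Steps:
H(q, J) = q + 2*J (H(q, J) = (J + q) + J = q + 2*J)
(33103 + H(-140, -68))/(23719 - 6112) = (33103 + (-140 + 2*(-68)))/(23719 - 6112) = (33103 + (-140 - 136))/17607 = (33103 - 276)*(1/17607) = 32827*(1/17607) = 32827/17607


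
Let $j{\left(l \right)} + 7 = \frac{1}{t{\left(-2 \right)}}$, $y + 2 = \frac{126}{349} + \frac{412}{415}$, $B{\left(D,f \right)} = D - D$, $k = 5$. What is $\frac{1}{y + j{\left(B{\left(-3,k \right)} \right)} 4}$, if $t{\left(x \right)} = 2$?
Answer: $- \frac{144835}{3859302} \approx -0.037529$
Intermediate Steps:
$B{\left(D,f \right)} = 0$
$y = - \frac{93592}{144835}$ ($y = -2 + \left(\frac{126}{349} + \frac{412}{415}\right) = -2 + \frac{196078}{144835} = - \frac{93592}{144835} \approx -0.6462$)
$j{\left(l \right)} = - \frac{13}{2}$ ($j{\left(l \right)} = -7 + \frac{1}{2} = - \frac{13}{2}$)
$\frac{1}{y + j{\left(B{\left(-3,k \right)} \right)} 4} = \frac{1}{- \frac{93592}{144835} - 26} = \frac{1}{- \frac{3859302}{144835}} = - \frac{144835}{3859302}$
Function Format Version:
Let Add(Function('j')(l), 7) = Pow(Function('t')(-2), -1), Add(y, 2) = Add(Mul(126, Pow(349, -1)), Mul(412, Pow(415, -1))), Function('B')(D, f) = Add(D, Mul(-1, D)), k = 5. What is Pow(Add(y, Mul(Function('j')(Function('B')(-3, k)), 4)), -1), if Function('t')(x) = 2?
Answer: Rational(-144835, 3859302) ≈ -0.037529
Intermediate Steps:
Function('B')(D, f) = 0
y = Rational(-93592, 144835) (y = Add(-2, Add(Mul(126, Pow(349, -1)), Mul(412, Pow(415, -1)))) = Add(-2, Add(Mul(126, Rational(1, 349)), Mul(412, Rational(1, 415)))) = Add(-2, Add(Rational(126, 349), Rational(412, 415))) = Add(-2, Rational(196078, 144835)) = Rational(-93592, 144835) ≈ -0.64620)
Function('j')(l) = Rational(-13, 2) (Function('j')(l) = Add(-7, Pow(2, -1)) = Add(-7, Rational(1, 2)) = Rational(-13, 2))
Pow(Add(y, Mul(Function('j')(Function('B')(-3, k)), 4)), -1) = Pow(Add(Rational(-93592, 144835), Mul(Rational(-13, 2), 4)), -1) = Pow(Add(Rational(-93592, 144835), -26), -1) = Pow(Rational(-3859302, 144835), -1) = Rational(-144835, 3859302)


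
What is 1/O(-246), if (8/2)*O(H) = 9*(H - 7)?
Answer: -4/2277 ≈ -0.0017567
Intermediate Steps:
O(H) = -63/4 + 9*H/4 (O(H) = (9*(H - 7))/4 = (9*(-7 + H))/4 = (-63 + 9*H)/4 = -63/4 + 9*H/4)
1/O(-246) = 1/(-63/4 + (9/4)*(-246)) = 1/(-63/4 - 1107/2) = 1/(-2277/4) = -4/2277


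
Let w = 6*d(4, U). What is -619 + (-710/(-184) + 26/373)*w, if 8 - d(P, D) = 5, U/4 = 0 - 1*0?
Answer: -9407539/17158 ≈ -548.29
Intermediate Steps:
U = 0 (U = 4*(0 - 1*0) = 4*(0 + 0) = 4*0 = 0)
d(P, D) = 3 (d(P, D) = 8 - 1*5 = 8 - 5 = 3)
w = 18 (w = 6*3 = 18)
-619 + (-710/(-184) + 26/373)*w = -619 + (-710/(-184) + 26/373)*18 = -619 + (-710*(-1/184) + 26*(1/373))*18 = -619 + (355/92 + 26/373)*18 = -619 + (134807/34316)*18 = -619 + 1213263/17158 = -9407539/17158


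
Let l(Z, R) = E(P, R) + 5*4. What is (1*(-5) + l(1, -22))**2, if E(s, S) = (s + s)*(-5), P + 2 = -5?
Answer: 7225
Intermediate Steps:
P = -7 (P = -2 - 5 = -7)
E(s, S) = -10*s (E(s, S) = (2*s)*(-5) = -10*s)
l(Z, R) = 90 (l(Z, R) = -10*(-7) + 5*4 = 70 + 20 = 90)
(1*(-5) + l(1, -22))**2 = (1*(-5) + 90)**2 = (-5 + 90)**2 = 85**2 = 7225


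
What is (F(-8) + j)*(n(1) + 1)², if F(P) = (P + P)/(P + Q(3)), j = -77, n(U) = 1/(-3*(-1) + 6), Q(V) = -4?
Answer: -22700/243 ≈ -93.416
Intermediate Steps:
n(U) = ⅑ (n(U) = 1/(3 + 6) = 1/9 = ⅑)
F(P) = 2*P/(-4 + P) (F(P) = (P + P)/(P - 4) = (2*P)/(-4 + P) = 2*P/(-4 + P))
(F(-8) + j)*(n(1) + 1)² = (2*(-8)/(-4 - 8) - 77)*(⅑ + 1)² = (2*(-8)/(-12) - 77)*(10/9)² = (2*(-8)*(-1/12) - 77)*(100/81) = (4/3 - 77)*(100/81) = -227/3*100/81 = -22700/243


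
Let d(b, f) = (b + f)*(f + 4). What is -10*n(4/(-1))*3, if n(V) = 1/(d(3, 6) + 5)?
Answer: -6/19 ≈ -0.31579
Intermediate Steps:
d(b, f) = (4 + f)*(b + f) (d(b, f) = (b + f)*(4 + f) = (4 + f)*(b + f))
n(V) = 1/95 (n(V) = 1/((6**2 + 4*3 + 4*6 + 3*6) + 5) = 1/((36 + 12 + 24 + 18) + 5) = 1/(90 + 5) = 1/95)
-10*n(4/(-1))*3 = -10*1/95*3 = -2/19*3 = -6/19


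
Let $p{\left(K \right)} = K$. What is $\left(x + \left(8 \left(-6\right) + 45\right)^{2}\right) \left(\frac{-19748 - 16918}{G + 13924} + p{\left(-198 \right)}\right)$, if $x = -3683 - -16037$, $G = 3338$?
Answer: $- \frac{338956371}{137} \approx -2.4741 \cdot 10^{6}$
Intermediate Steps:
$x = 12354$ ($x = -3683 + 16037 = 12354$)
$\left(x + \left(8 \left(-6\right) + 45\right)^{2}\right) \left(\frac{-19748 - 16918}{G + 13924} + p{\left(-198 \right)}\right) = \left(12354 + \left(8 \left(-6\right) + 45\right)^{2}\right) \left(\frac{-19748 - 16918}{3338 + 13924} - 198\right) = \left(12354 + \left(-48 + 45\right)^{2}\right) \left(- \frac{36666}{17262} - 198\right) = \left(12354 + \left(-3\right)^{2}\right) \left(\left(-36666\right) \frac{1}{17262} - 198\right) = \left(12354 + 9\right) \left(- \frac{291}{137} - 198\right) = 12363 \left(- \frac{27417}{137}\right) = - \frac{338956371}{137}$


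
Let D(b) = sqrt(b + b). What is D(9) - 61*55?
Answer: -3355 + 3*sqrt(2) ≈ -3350.8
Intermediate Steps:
D(b) = sqrt(2)*sqrt(b) (D(b) = sqrt(2*b) = sqrt(2)*sqrt(b))
D(9) - 61*55 = sqrt(2)*sqrt(9) - 61*55 = sqrt(2)*3 - 3355 = 3*sqrt(2) - 3355 = -3355 + 3*sqrt(2)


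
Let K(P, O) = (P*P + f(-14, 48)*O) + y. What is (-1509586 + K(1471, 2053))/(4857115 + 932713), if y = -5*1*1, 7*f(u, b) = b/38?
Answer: 43532261/385023562 ≈ 0.11306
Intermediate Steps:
f(u, b) = b/266 (f(u, b) = (b/38)/7 = b/266)
y = -5 (y = -5*1 = -5)
K(P, O) = -5 + P**2 + 24*O/133 (K(P, O) = (P*P + ((1/266)*48)*O) - 5 = (P**2 + 24*O/133) - 5 = -5 + P**2 + 24*O/133)
(-1509586 + K(1471, 2053))/(4857115 + 932713) = (-1509586 + (-5 + 1471**2 + (24/133)*2053))/(4857115 + 932713) = (-1509586 + (-5 + 2163841 + 49272/133))/5789828 = (-1509586 + 287839460/133)*(1/5789828) = (87064522/133)*(1/5789828) = 43532261/385023562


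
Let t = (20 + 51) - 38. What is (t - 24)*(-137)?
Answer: -1233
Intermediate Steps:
t = 33 (t = 71 - 38 = 33)
(t - 24)*(-137) = (33 - 24)*(-137) = 9*(-137) = -1233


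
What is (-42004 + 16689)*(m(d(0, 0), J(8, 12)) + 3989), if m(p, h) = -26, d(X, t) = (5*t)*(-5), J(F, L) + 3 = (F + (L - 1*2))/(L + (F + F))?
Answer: -100323345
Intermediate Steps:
J(F, L) = -3 + (-2 + F + L)/(L + 2*F) (J(F, L) = -3 + (F + (L - 1*2))/(L + (F + F)) = -3 + (F + (L - 2))/(L + 2*F) = -3 + (F + (-2 + L))/(L + 2*F) = -3 + (-2 + F + L)/(L + 2*F))
d(X, t) = -25*t
(-42004 + 16689)*(m(d(0, 0), J(8, 12)) + 3989) = (-42004 + 16689)*(-26 + 3989) = -25315*3963 = -100323345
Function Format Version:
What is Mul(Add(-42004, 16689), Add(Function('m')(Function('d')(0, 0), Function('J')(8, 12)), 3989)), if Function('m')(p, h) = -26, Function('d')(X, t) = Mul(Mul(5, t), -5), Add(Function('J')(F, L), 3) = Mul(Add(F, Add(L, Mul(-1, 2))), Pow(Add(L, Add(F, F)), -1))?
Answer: -100323345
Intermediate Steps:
Function('J')(F, L) = Add(-3, Mul(Pow(Add(L, Mul(2, F)), -1), Add(-2, F, L))) (Function('J')(F, L) = Add(-3, Mul(Add(F, Add(L, Mul(-1, 2))), Pow(Add(L, Add(F, F)), -1))) = Add(-3, Mul(Add(F, Add(L, -2)), Pow(Add(L, Mul(2, F)), -1))) = Add(-3, Mul(Add(F, Add(-2, L)), Pow(Add(L, Mul(2, F)), -1))) = Add(-3, Mul(Add(-2, F, L), Pow(Add(L, Mul(2, F)), -1))) = Add(-3, Mul(Pow(Add(L, Mul(2, F)), -1), Add(-2, F, L))))
Function('d')(X, t) = Mul(-25, t)
Mul(Add(-42004, 16689), Add(Function('m')(Function('d')(0, 0), Function('J')(8, 12)), 3989)) = Mul(Add(-42004, 16689), Add(-26, 3989)) = Mul(-25315, 3963) = -100323345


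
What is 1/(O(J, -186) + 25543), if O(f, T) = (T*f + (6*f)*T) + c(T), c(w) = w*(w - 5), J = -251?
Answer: 1/387871 ≈ 2.5782e-6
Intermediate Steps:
c(w) = w*(-5 + w)
O(f, T) = T*(-5 + T) + 7*T*f (O(f, T) = (T*f + (6*f)*T) + T*(-5 + T) = (T*f + 6*T*f) + T*(-5 + T) = 7*T*f + T*(-5 + T) = T*(-5 + T) + 7*T*f)
1/(O(J, -186) + 25543) = 1/(-186*(-5 - 186 + 7*(-251)) + 25543) = 1/(-186*(-5 - 186 - 1757) + 25543) = 1/(-186*(-1948) + 25543) = 1/(362328 + 25543) = 1/387871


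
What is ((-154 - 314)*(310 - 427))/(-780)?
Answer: -351/5 ≈ -70.200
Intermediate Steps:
((-154 - 314)*(310 - 427))/(-780) = -468*(-117)*(-1/780) = 54756*(-1/780) = -351/5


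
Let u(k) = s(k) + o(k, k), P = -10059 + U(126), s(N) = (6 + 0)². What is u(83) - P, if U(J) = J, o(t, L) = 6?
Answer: 9975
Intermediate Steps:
s(N) = 36 (s(N) = 6² = 36)
P = -9933 (P = -10059 + 126 = -9933)
u(k) = 42 (u(k) = 36 + 6 = 42)
u(83) - P = 42 - 1*(-9933) = 42 + 9933 = 9975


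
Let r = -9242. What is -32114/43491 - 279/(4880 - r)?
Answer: -465647897/614179902 ≈ -0.75816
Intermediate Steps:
-32114/43491 - 279/(4880 - r) = -32114/43491 - 279/(4880 - 1*(-9242)) = -32114*1/43491 - 279/(4880 + 9242) = -32114/43491 - 279/14122 = -465647897/614179902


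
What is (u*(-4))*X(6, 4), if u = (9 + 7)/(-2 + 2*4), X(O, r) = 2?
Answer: -64/3 ≈ -21.333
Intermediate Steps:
u = 8/3 (u = 16/(-2 + 8) = 16/6 = 16*(⅙) = 8/3 ≈ 2.6667)
(u*(-4))*X(6, 4) = ((8/3)*(-4))*2 = -32/3*2 = -64/3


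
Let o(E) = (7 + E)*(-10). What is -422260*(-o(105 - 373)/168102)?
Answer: 61227700/9339 ≈ 6556.1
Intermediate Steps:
o(E) = -70 - 10*E
-422260*(-o(105 - 373)/168102) = -(14779100/84051 + 2111300*(105 - 373)/84051) = -422260/((-168102/(-70 - 10*(-268)))) = -422260/((-168102/(-70 + 2680))) = -422260/((-168102/2610)) = -422260/((-168102*1/2610)) = -422260/(-9339/145) = -422260*(-145/9339) = 61227700/9339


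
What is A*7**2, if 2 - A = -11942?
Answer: 585256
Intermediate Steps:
A = 11944 (A = 2 - 1*(-11942) = 2 + 11942 = 11944)
A*7**2 = 11944*7**2 = 11944*49 = 585256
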